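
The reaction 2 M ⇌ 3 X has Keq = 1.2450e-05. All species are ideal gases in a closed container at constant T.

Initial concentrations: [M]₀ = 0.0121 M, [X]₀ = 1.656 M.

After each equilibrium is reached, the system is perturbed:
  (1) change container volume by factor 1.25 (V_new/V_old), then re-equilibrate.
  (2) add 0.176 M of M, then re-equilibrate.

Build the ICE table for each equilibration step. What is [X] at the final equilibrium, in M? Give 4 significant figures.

Q₀ = 3.1018e+04 vs Keq = 1.2450e-05 ⇒ Q>K, reverse
Step 1:
                  M         X
  I          0.0121     1.656
  C           1.088    -1.631
  E             1.1   0.02469
  solve Keq expr → x = -0.5438; check Q = 1.2450e-05
Then change container volume by factor 1.25 (V_new/V_old).
Step 2:
                  M         X
  I          0.8797   0.01975
  C       -0.001006  0.001509
  E          0.8787   0.02126
  solve Keq expr → x = 5.0303e-04; check Q = 1.2450e-05
Then add 0.176 M of M.
Step 3:
                  M         X
  I           1.055   0.02126
  C       -0.001816  0.002724
  E           1.053   0.02399
  solve Keq expr → x = 9.0814e-04; check Q = 1.2450e-05

[X]_eq = 0.02399 M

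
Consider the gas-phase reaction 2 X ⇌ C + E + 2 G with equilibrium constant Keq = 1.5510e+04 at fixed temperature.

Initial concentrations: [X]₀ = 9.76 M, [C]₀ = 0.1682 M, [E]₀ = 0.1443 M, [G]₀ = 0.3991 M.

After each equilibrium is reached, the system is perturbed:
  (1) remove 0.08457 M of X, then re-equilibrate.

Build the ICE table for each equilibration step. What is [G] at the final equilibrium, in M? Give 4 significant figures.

Q₀ = 4.0584e-05 vs Keq = 1.5510e+04 ⇒ Q<K, forward
Step 1:
                  X         C         E         G
  I            9.76    0.1682    0.1443    0.3991
  C           -9.38      4.69      4.69      9.38
  E          0.3805     4.858     4.834     9.779
  solve Keq expr → x = 4.69; check Q = 1.5510e+04
Then remove 0.08457 M of X.
Step 2:
                  X         C         E         G
  I          0.2959     4.858     4.834     9.779
  C         0.07846  -0.03923  -0.03923  -0.07846
  E          0.3744     4.819     4.795       9.7
  solve Keq expr → x = -0.03923; check Q = 1.5510e+04

[G]_eq = 9.7 M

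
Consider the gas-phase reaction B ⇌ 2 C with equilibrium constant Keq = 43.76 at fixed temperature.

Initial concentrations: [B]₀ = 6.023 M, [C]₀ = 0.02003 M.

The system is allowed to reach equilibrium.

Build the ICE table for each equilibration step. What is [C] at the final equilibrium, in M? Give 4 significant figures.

Q₀ = 6.6611e-05 vs Keq = 43.76 ⇒ Q<K, forward
Step 1:
                   B          C
  I            6.023    0.02003
  C           -4.314      8.628
  E            1.709      8.648
  solve Keq expr → x = 4.314; check Q = 43.76

[C]_eq = 8.648 M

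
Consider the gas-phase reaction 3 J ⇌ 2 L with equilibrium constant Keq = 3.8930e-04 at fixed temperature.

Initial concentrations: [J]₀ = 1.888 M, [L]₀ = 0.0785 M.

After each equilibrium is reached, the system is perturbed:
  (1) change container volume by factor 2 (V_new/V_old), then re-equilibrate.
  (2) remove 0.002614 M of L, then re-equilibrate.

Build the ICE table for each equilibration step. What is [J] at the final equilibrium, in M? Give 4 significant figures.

[J]_eq = 0.9707 M

Q₀ = 9.1566e-04 vs Keq = 3.8930e-04 ⇒ Q>K, reverse
Step 1:
                    J           L
  I             1.888      0.0785
  C           0.03861    -0.02574
  E             1.927     0.05276
  solve Keq expr → x = -0.01287; check Q = 3.8930e-04
Then change container volume by factor 2 (V_new/V_old).
Step 2:
                    J           L
  I            0.9633     0.02638
  C           0.01111   -0.007403
  E            0.9744     0.01898
  solve Keq expr → x = -0.003702; check Q = 3.8930e-04
Then remove 0.002614 M of L.
Step 3:
                    J           L
  I            0.9744     0.01636
  C         -0.003757    0.002504
  E            0.9707     0.01887
  solve Keq expr → x = 0.001252; check Q = 3.8930e-04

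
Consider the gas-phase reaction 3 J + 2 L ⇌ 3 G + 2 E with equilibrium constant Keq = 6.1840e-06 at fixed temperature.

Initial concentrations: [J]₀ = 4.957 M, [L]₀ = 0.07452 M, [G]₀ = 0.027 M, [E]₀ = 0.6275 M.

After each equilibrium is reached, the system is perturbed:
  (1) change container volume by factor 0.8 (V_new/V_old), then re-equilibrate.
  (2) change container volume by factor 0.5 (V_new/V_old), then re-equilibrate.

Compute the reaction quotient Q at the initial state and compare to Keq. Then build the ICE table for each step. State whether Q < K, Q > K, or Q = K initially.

Q₀ = 1.1458e-05 vs Keq = 6.1840e-06 ⇒ Q>K, reverse
Step 1:
                   J          L          G          E
  I            4.957    0.07452      0.027     0.6275
  C          0.00436   0.002906   -0.00436  -0.002906
  E            4.961    0.07743    0.02264     0.6246
  solve Keq expr → x = -0.001453; check Q = 6.1840e-06
Then change container volume by factor 0.8 (V_new/V_old).
Step 2:
                   J          L          G          E
  I            6.202    0.09678     0.0283     0.7807
  C                0          0          0          0
  E            6.202    0.09678     0.0283     0.7807
  solve Keq expr → x = 0; check Q = 6.1840e-06
Then change container volume by factor 0.5 (V_new/V_old).
Step 3:
                   J          L          G          E
  I             12.4     0.1936     0.0566      1.561
  C                0          0          0          0
  E             12.4     0.1936     0.0566      1.561
  solve Keq expr → x = 0; check Q = 6.1840e-06

Q₀ = 1.1458e-05; Q > K (proceeds reverse)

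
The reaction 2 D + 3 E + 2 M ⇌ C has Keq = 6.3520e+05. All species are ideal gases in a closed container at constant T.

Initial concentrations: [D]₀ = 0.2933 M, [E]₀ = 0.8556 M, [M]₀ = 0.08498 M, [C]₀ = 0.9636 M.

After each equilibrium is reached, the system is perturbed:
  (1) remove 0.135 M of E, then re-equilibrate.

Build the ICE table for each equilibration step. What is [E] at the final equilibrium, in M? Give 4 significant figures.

[E]_eq = 0.611 M

Q₀ = 2476 vs Keq = 6.3520e+05 ⇒ Q<K, forward
Step 1:
                   D          E          M          C
  I           0.2933     0.8556    0.08498     0.9636
  C         -0.07594    -0.1139   -0.07594    0.03797
  E           0.2174     0.7417   0.009044      1.002
  solve Keq expr → x = 0.03797; check Q = 6.3520e+05
Then remove 0.135 M of E.
Step 2:
                   D          E          M          C
  I           0.2174     0.6067   0.009044      1.002
  C         0.002884   0.004326   0.002884  -0.001442
  E           0.2202      0.611    0.01193          1
  solve Keq expr → x = -0.001442; check Q = 6.3520e+05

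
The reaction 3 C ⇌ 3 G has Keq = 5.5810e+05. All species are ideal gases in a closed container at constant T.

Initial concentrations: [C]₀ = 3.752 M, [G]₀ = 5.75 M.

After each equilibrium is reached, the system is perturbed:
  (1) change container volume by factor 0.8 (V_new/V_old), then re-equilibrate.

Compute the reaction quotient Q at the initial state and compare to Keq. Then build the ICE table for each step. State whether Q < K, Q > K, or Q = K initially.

Q₀ = 3.599 vs Keq = 5.5810e+05 ⇒ Q<K, forward
Step 1:
                   C          G
  I            3.752       5.75
  C           -3.638      3.638
  E            0.114      9.388
  solve Keq expr → x = 1.213; check Q = 5.5810e+05
Then change container volume by factor 0.8 (V_new/V_old).
Step 2:
                   C          G
  I           0.1425      11.73
  C                0          0
  E           0.1425      11.73
  solve Keq expr → x = 0; check Q = 5.5810e+05

Q₀ = 3.599; Q < K (proceeds forward)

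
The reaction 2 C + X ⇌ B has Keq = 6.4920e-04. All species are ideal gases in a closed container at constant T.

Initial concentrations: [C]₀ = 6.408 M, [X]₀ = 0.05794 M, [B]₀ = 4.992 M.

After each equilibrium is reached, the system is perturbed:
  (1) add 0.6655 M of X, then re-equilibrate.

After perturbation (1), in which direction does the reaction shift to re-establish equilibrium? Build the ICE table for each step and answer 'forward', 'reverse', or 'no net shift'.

Direction: forward

Q₀ = 2.098 vs Keq = 6.4920e-04 ⇒ Q>K, reverse
Step 1:
                  C         X         B
  I           6.408   0.05794     4.992
  C           8.683     4.342    -4.342
  E           15.09     4.399    0.6505
  solve Keq expr → x = -4.342; check Q = 6.4920e-04
Then add 0.6655 M of X.
Step 2:
                  C         X         B
  I           15.09     5.065    0.6505
  C         -0.1466  -0.07329   0.07329
  E           14.94     4.992    0.7238
  solve Keq expr → x = 0.07329; check Q = 6.4920e-04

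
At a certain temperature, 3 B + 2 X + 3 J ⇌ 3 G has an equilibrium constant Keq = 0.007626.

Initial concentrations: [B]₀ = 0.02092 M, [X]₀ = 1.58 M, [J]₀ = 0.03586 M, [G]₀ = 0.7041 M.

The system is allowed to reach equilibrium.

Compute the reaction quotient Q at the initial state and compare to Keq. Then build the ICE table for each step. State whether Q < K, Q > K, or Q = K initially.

Q₀ = 3.3119e+08; Q > K (proceeds reverse)

Q₀ = 3.3119e+08 vs Keq = 0.007626 ⇒ Q>K, reverse
Step 1:
                    B           X           J           G
  Initial     0.02092        1.58     0.03586      0.7041
  Change       0.5869      0.3913      0.5869     -0.5869
  Equil        0.6079       1.971      0.6228      0.1172
  solve Keq expr → x = -0.1956; check Q = 0.007626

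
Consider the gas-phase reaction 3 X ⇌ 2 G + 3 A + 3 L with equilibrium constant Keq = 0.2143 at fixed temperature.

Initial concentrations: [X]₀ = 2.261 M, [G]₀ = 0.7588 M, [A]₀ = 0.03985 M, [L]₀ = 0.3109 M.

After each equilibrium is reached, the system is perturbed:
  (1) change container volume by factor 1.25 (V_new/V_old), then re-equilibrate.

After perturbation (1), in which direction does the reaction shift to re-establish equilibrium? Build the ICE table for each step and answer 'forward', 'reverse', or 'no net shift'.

Q₀ = 9.4733e-08 vs Keq = 0.2143 ⇒ Q<K, forward
Step 1:
                   X          G          A          L
  Initial      2.261     0.7588    0.03985     0.3109
  Change     -0.7262     0.4841     0.7262     0.7262
  Equil        1.535      1.243     0.7661      1.037
  solve Keq expr → x = 0.2421; check Q = 0.2143
Then change container volume by factor 1.25 (V_new/V_old).
Step 2:
                   X          G          A          L
  Initial      1.228     0.9944     0.6128     0.8297
  Change    -0.09439    0.06293    0.09439    0.09439
  Equil        1.133      1.057     0.7072     0.9241
  solve Keq expr → x = 0.03146; check Q = 0.2143

Direction: forward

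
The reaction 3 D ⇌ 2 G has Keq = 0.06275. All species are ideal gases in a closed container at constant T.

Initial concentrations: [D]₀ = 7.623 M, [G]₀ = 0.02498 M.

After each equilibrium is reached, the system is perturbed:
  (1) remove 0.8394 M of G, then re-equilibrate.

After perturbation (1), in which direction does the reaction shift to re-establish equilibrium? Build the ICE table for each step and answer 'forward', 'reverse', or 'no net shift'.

Direction: forward

Q₀ = 1.4087e-06 vs Keq = 0.06275 ⇒ Q<K, forward
Step 1:
                    D           G
  init          7.623     0.02498
  Δ            -3.318       2.212
  eq            4.305       2.237
  solve Keq expr → x = 1.106; check Q = 0.06275
Then remove 0.8394 M of G.
Step 2:
                    D           G
  init          4.305       1.398
  Δ           -0.5916      0.3944
  eq            3.713       1.792
  solve Keq expr → x = 0.1972; check Q = 0.06275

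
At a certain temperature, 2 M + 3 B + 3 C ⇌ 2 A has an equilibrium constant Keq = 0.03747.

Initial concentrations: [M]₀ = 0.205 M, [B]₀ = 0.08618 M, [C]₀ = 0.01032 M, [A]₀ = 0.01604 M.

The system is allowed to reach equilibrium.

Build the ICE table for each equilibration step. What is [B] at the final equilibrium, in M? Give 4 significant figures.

Q₀ = 8.7025e+06 vs Keq = 0.03747 ⇒ Q>K, reverse
Step 1:
                  M         B         C         A
  Initial     0.205   0.08618   0.01032   0.01604
  Change    0.01603   0.02405   0.02405  -0.01603
  Equil       0.221    0.1102   0.03437 9.9744e-06
  solve Keq expr → x = -0.008015; check Q = 0.03747

[B]_eq = 0.1102 M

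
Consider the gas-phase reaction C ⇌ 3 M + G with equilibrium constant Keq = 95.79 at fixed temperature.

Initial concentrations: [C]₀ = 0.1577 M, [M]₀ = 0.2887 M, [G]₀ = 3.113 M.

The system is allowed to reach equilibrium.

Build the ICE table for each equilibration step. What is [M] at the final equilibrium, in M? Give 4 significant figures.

Q₀ = 0.475 vs Keq = 95.79 ⇒ Q<K, forward
Step 1:
                    C           M           G
  Initial      0.1577      0.2887       3.113
  Change      -0.1448      0.4345      0.1448
  Equil       0.01286      0.7232       3.258
  solve Keq expr → x = 0.1448; check Q = 95.79

[M]_eq = 0.7232 M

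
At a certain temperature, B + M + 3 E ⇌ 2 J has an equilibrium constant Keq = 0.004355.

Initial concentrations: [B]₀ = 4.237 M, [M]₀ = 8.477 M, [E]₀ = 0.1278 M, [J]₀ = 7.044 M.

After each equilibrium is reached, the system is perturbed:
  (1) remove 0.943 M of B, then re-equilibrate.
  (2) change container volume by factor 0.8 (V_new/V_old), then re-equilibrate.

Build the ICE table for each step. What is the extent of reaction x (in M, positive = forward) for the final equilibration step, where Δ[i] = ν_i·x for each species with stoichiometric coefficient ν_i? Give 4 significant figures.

x = 0.2447 M

Q₀ = 661.8 vs Keq = 0.004355 ⇒ Q>K, reverse
Step 1:
                    B           M           E           J
  Initial       4.237       8.477      0.1278       7.044
  Change        1.374       1.374       4.121      -2.747
  Equil         5.611       9.851       4.249       4.297
  solve Keq expr → x = -1.374; check Q = 0.004355
Then remove 0.943 M of B.
Step 2:
                    B           M           E           J
  Initial       4.668       9.851       4.249       4.297
  Change      0.05517     0.05517      0.1655     -0.1103
  Equil         4.723       9.906       4.414       4.186
  solve Keq expr → x = -0.05517; check Q = 0.004355
Then change container volume by factor 0.8 (V_new/V_old).
Step 3:
                    B           M           E           J
  Initial       5.904       12.38       5.518       5.233
  Change      -0.2447     -0.2447     -0.7341      0.4894
  Equil         5.659       12.14       4.784       5.722
  solve Keq expr → x = 0.2447; check Q = 0.004355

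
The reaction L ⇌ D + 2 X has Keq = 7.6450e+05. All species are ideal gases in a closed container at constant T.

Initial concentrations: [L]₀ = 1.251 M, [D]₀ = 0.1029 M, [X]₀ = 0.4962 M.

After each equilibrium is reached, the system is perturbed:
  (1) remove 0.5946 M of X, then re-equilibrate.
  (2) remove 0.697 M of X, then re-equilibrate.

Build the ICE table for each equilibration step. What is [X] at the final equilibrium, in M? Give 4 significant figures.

Q₀ = 0.02025 vs Keq = 7.6450e+05 ⇒ Q<K, forward
Step 1:
                    L           D           X
  I             1.251      0.1029      0.4962
  C            -1.251       1.251       2.502
  E        1.5919e-05       1.354       2.998
  solve Keq expr → x = 1.251; check Q = 7.6450e+05
Then remove 0.5946 M of X.
Step 2:
                    L           D           X
  I        1.5919e-05       1.354       2.404
  C       -5.6879e-06  5.6879e-06  1.1376e-05
  E        1.0231e-05       1.354       2.404
  solve Keq expr → x = 5.6879e-06; check Q = 7.6450e+05
Then remove 0.697 M of X.
Step 3:
                    L           D           X
  I        1.0231e-05       1.354       1.707
  C       -5.0733e-06  5.0733e-06  1.0147e-05
  E        5.1578e-06       1.354       1.707
  solve Keq expr → x = 5.0733e-06; check Q = 7.6450e+05

[X]_eq = 1.707 M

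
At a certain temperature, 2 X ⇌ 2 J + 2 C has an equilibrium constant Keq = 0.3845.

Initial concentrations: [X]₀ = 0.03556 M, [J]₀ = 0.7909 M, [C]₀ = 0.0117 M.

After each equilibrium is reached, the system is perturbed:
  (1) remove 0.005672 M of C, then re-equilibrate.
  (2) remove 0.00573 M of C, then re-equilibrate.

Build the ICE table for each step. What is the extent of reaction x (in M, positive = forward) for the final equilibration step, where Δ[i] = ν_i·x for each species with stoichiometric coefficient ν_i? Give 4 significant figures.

Q₀ = 0.06772 vs Keq = 0.3845 ⇒ Q<K, forward
Step 1:
                   X          J          C
  I          0.03556     0.7909     0.0117
  C        -0.008939   0.008939   0.008939
  E          0.02662     0.7998    0.02064
  solve Keq expr → x = 0.004469; check Q = 0.3845
Then remove 0.005672 M of C.
Step 2:
                   X          J          C
  I          0.02662     0.7998    0.01497
  C        -0.003155   0.003155   0.003155
  E          0.02347      0.803    0.01812
  solve Keq expr → x = 0.001577; check Q = 0.3845
Then remove 0.00573 M of C.
Step 3:
                   X          J          C
  I          0.02347      0.803    0.01239
  C        -0.003198   0.003198   0.003198
  E          0.02027     0.8062    0.01559
  solve Keq expr → x = 0.001599; check Q = 0.3845

x = 0.001599 M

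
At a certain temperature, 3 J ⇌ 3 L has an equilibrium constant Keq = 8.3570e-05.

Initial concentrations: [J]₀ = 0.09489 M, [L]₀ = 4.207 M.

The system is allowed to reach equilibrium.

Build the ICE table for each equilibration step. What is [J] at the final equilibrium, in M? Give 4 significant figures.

Q₀ = 8.7148e+04 vs Keq = 8.3570e-05 ⇒ Q>K, reverse
Step 1:
                    J           L
  I           0.09489       4.207
  C             4.027      -4.027
  E             4.122      0.1802
  solve Keq expr → x = -1.342; check Q = 8.3570e-05

[J]_eq = 4.122 M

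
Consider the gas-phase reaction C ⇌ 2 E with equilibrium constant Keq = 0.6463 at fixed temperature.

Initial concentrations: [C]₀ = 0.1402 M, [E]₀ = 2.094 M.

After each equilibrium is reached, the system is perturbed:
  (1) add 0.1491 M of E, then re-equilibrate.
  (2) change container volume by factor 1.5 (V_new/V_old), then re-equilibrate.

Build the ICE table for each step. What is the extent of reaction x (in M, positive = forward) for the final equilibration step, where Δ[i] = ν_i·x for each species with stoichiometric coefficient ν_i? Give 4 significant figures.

Q₀ = 31.28 vs Keq = 0.6463 ⇒ Q>K, reverse
Step 1:
                   C          E
  Initial     0.1402      2.094
  Change      0.6824     -1.365
  Equil       0.8226     0.7292
  solve Keq expr → x = -0.6824; check Q = 0.6463
Then add 0.1491 M of E.
Step 2:
                   C          E
  Initial     0.8226     0.8783
  Change     0.06123    -0.1225
  Equil       0.8839     0.7558
  solve Keq expr → x = -0.06123; check Q = 0.6463
Then change container volume by factor 1.5 (V_new/V_old).
Step 3:
                   C          E
  Initial     0.5892     0.5039
  Change    -0.04469    0.08938
  Equil       0.5445     0.5932
  solve Keq expr → x = 0.04469; check Q = 0.6463

x = 0.04469 M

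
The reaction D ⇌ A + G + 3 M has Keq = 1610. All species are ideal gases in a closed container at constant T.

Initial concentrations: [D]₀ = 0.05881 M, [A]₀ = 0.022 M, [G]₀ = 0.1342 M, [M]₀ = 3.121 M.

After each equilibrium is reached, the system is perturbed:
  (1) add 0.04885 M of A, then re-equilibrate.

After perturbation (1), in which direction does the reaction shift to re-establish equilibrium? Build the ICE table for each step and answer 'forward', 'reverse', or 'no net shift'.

Direction: reverse

Q₀ = 1.526 vs Keq = 1610 ⇒ Q<K, forward
Step 1:
                  D         A         G         M
  I         0.05881     0.022    0.1342     3.121
  C        -0.05847   0.05847   0.05847    0.1754
  E       3.4491e-04   0.08047    0.1927     3.296
  solve Keq expr → x = 0.05847; check Q = 1610
Then add 0.04885 M of A.
Step 2:
                  D         A         G         M
  I       3.4491e-04    0.1293    0.1927     3.296
  C       2.0759e-04 -2.0759e-04 -2.0759e-04 -6.2278e-04
  E       5.5250e-04    0.1291    0.1925     3.296
  solve Keq expr → x = -2.0759e-04; check Q = 1610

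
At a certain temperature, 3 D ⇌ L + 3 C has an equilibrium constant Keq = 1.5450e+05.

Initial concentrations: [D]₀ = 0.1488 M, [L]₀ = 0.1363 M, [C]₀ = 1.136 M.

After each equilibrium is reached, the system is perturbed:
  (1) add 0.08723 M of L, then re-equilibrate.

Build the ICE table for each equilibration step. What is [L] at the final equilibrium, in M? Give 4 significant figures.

Q₀ = 60.65 vs Keq = 1.5450e+05 ⇒ Q<K, forward
Step 1:
                    D           L           C
  init         0.1488      0.1363       1.136
  Δ           -0.1354     0.04513      0.1354
  eq          0.01341      0.1814       1.271
  solve Keq expr → x = 0.04513; check Q = 1.5450e+05
Then add 0.08723 M of L.
Step 2:
                    D           L           C
  init        0.01341      0.2687       1.271
  Δ          0.001842 -6.1384e-04   -0.001842
  eq          0.01525       0.268        1.27
  solve Keq expr → x = -6.1384e-04; check Q = 1.5450e+05

[L]_eq = 0.268 M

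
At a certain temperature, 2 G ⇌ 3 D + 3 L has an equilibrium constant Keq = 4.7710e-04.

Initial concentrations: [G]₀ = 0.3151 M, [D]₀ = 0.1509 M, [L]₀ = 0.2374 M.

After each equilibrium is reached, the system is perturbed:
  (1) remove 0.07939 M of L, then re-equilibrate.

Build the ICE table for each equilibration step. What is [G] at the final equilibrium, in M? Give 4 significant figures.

Q₀ = 4.6303e-04 vs Keq = 4.7710e-04 ⇒ Q<K, forward
Step 1:
                  G         D         L
  Initial    0.3151    0.1509    0.2374
  Change  -5.4393e-04 8.1590e-04 8.1590e-04
  Equil      0.3146    0.1517    0.2382
  solve Keq expr → x = 2.7197e-04; check Q = 4.7710e-04
Then remove 0.07939 M of L.
Step 2:
                  G         D         L
  Initial    0.3146    0.1517    0.1588
  Change   -0.02044   0.03066   0.03066
  Equil      0.2941    0.1824    0.1895
  solve Keq expr → x = 0.01022; check Q = 4.7710e-04

[G]_eq = 0.2941 M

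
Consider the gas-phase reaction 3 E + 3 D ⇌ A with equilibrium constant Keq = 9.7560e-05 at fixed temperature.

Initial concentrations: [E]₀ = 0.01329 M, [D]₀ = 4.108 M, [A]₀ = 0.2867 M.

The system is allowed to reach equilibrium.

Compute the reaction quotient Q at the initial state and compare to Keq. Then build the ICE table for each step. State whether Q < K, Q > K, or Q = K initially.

Q₀ = 1762; Q > K (proceeds reverse)

Q₀ = 1762 vs Keq = 9.7560e-05 ⇒ Q>K, reverse
Step 1:
                   E          D          A
  I          0.01329      4.108     0.2867
  C           0.8382     0.8382    -0.2794
  E           0.8515      4.946   0.007289
  solve Keq expr → x = -0.2794; check Q = 9.7560e-05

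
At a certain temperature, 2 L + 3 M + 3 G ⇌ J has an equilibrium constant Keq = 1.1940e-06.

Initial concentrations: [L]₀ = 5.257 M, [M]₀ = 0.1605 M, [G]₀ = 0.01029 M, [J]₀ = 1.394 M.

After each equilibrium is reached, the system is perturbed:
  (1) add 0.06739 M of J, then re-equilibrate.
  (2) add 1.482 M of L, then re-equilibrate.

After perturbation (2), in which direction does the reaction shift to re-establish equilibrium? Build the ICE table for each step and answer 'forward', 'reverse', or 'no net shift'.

Direction: forward

Q₀ = 1.1197e+07 vs Keq = 1.1940e-06 ⇒ Q>K, reverse
Step 1:
                    L           M           G           J
  init          5.257      0.1605     0.01029       1.394
  Δ             2.419       3.629       3.629       -1.21
  eq            7.676       3.789       3.639      0.1844
  solve Keq expr → x = -1.21; check Q = 1.1940e-06
Then add 0.06739 M of J.
Step 2:
                    L           M           G           J
  init          7.676       3.789       3.639      0.2518
  Δ           0.06517     0.09776     0.09776    -0.03259
  eq            7.741       3.887       3.737      0.2192
  solve Keq expr → x = -0.03259; check Q = 1.1940e-06
Then add 1.482 M of L.
Step 3:
                    L           M           G           J
  init          9.223       3.887       3.737      0.2192
  Δ          -0.07419     -0.1113     -0.1113      0.0371
  eq            9.149       3.776       3.625      0.2563
  solve Keq expr → x = 0.0371; check Q = 1.1940e-06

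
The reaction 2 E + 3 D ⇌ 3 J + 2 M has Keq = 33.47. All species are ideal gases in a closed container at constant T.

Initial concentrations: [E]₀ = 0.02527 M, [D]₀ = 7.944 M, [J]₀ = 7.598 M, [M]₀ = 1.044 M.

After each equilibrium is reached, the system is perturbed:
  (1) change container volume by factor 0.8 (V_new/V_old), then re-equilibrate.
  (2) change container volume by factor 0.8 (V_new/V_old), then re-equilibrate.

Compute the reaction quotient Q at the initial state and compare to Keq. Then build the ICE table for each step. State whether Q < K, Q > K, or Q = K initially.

Q₀ = 1493 vs Keq = 33.47 ⇒ Q>K, reverse
Step 1:
                    E           D           J           M
  Initial     0.02527       7.944       7.598       1.044
  Change       0.1152      0.1728     -0.1728     -0.1152
  Equil        0.1405       8.117       7.425      0.9288
  solve Keq expr → x = -0.0576; check Q = 33.47
Then change container volume by factor 0.8 (V_new/V_old).
Step 2:
                    E           D           J           M
  Initial      0.1756       10.15       9.282       1.161
  Change            0           0           0           0
  Equil        0.1756       10.15       9.282       1.161
  solve Keq expr → x = 0; check Q = 33.47
Then change container volume by factor 0.8 (V_new/V_old).
Step 3:
                    E           D           J           M
  Initial      0.2195       12.68        11.6       1.451
  Change            0           0           0           0
  Equil        0.2195       12.68        11.6       1.451
  solve Keq expr → x = 0; check Q = 33.47

Q₀ = 1493; Q > K (proceeds reverse)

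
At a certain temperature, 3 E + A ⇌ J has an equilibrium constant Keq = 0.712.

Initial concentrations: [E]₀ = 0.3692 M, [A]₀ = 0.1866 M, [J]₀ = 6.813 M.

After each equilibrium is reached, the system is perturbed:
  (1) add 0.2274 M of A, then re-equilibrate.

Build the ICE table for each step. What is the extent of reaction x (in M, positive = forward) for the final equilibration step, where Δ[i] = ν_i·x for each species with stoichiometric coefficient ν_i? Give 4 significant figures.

Q₀ = 725.5 vs Keq = 0.712 ⇒ Q>K, reverse
Step 1:
                    E           A           J
  Initial      0.3692      0.1866       6.813
  Change        1.845      0.6151     -0.6151
  Equil         2.214      0.8017       6.198
  solve Keq expr → x = -0.6151; check Q = 0.712
Then add 0.2274 M of A.
Step 2:
                    E           A           J
  Initial       2.214       1.029       6.198
  Change      -0.1399    -0.04664     0.04664
  Equil         2.074      0.9824       6.245
  solve Keq expr → x = 0.04664; check Q = 0.712

x = 0.04664 M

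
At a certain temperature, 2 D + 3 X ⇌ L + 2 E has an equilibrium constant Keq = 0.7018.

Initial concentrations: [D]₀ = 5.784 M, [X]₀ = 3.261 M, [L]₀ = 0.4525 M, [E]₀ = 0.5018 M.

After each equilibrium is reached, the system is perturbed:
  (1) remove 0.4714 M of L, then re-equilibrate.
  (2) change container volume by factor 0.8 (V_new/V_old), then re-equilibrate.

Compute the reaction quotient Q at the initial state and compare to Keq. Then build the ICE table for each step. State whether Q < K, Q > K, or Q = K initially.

Q₀ = 9.8213e-05; Q < K (proceeds forward)

Q₀ = 9.8213e-05 vs Keq = 0.7018 ⇒ Q<K, forward
Step 1:
                    D           X           L           E
  init          5.784       3.261      0.4525      0.5018
  Δ            -1.648      -2.472       0.824       1.648
  eq            4.136      0.7891       1.276        2.15
  solve Keq expr → x = 0.824; check Q = 0.7018
Then remove 0.4714 M of L.
Step 2:
                    D           X           L           E
  init          4.136      0.7891      0.8051        2.15
  Δ          -0.05724    -0.08586     0.02862     0.05724
  eq            4.079      0.7032      0.8337       2.207
  solve Keq expr → x = 0.02862; check Q = 0.7018
Then change container volume by factor 0.8 (V_new/V_old).
Step 3:
                    D           X           L           E
  init          5.099      0.8791       1.042       2.759
  Δ          -0.06372    -0.09558     0.03186     0.06372
  eq            5.035      0.7835       1.074       2.822
  solve Keq expr → x = 0.03186; check Q = 0.7018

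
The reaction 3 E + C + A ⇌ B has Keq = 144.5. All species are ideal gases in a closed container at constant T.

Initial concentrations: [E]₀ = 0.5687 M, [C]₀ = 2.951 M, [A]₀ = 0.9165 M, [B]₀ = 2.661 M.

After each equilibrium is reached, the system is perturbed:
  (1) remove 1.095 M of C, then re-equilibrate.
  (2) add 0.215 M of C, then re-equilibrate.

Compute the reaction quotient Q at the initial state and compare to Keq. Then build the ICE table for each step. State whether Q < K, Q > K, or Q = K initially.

Q₀ = 5.349; Q < K (proceeds forward)

Q₀ = 5.349 vs Keq = 144.5 ⇒ Q<K, forward
Step 1:
                  E         C         A         B
  Initial    0.5687     2.951    0.9165     2.661
  Change    -0.3642   -0.1214   -0.1214    0.1214
  Equil      0.2045      2.83    0.7951     2.782
  solve Keq expr → x = 0.1214; check Q = 144.5
Then remove 1.095 M of C.
Step 2:
                  E         C         A         B
  Initial    0.2045     1.735    0.7951     2.782
  Change    0.03425   0.01142   0.01142  -0.01142
  Equil      0.2388     1.746    0.8065     2.771
  solve Keq expr → x = -0.01142; check Q = 144.5
Then add 0.215 M of C.
Step 3:
                  E         C         A         B
  Initial    0.2388     1.961    0.8065     2.771
  Change  -0.008602 -0.002867 -0.002867  0.002867
  Equil      0.2302     1.958    0.8037     2.774
  solve Keq expr → x = 0.002867; check Q = 144.5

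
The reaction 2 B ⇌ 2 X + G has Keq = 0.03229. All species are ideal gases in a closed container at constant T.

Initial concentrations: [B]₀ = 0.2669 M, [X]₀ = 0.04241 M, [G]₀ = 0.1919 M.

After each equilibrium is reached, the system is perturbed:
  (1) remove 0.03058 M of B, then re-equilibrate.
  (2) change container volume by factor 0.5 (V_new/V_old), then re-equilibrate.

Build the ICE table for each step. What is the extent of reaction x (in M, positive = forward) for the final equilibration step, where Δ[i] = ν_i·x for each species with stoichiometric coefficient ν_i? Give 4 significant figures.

x = -0.01702 M

Q₀ = 0.004845 vs Keq = 0.03229 ⇒ Q<K, forward
Step 1:
                  B         X         G
  init       0.2669   0.04241    0.1919
  Δ        -0.04413   0.04413   0.02207
  eq         0.2228   0.08654     0.214
  solve Keq expr → x = 0.02207; check Q = 0.03229
Then remove 0.03058 M of B.
Step 2:
                  B         X         G
  init       0.1922   0.08654     0.214
  Δ        0.008023 -0.008023 -0.004012
  eq         0.2002   0.07852      0.21
  solve Keq expr → x = -0.004012; check Q = 0.03229
Then change container volume by factor 0.5 (V_new/V_old).
Step 3:
                  B         X         G
  init       0.4004     0.157    0.4199
  Δ         0.03404  -0.03404  -0.01702
  eq         0.4345     0.123    0.4029
  solve Keq expr → x = -0.01702; check Q = 0.03229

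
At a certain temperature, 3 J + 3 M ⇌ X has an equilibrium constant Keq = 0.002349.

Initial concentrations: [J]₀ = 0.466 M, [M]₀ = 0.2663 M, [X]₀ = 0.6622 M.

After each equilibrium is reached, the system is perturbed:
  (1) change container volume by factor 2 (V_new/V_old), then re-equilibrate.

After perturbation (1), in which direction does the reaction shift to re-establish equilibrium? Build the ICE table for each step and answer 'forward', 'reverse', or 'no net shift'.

Q₀ = 346.5 vs Keq = 0.002349 ⇒ Q>K, reverse
Step 1:
                    J           M           X
  Initial       0.466      0.2663      0.6622
  Change        1.592       1.592     -0.5307
  Equil         2.058       1.858      0.1315
  solve Keq expr → x = -0.5307; check Q = 0.002349
Then change container volume by factor 2 (V_new/V_old).
Step 2:
                    J           M           X
  Initial       1.029      0.9292     0.06573
  Change       0.1802      0.1802    -0.06006
  Equil         1.209       1.109    0.005672
  solve Keq expr → x = -0.06006; check Q = 0.002349

Direction: reverse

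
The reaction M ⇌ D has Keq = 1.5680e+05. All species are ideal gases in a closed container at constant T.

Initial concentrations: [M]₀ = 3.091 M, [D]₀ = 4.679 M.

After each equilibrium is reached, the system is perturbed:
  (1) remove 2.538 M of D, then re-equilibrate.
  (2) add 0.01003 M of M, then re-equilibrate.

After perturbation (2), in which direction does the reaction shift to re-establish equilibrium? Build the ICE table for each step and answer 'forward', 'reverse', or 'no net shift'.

Direction: forward

Q₀ = 1.514 vs Keq = 1.5680e+05 ⇒ Q<K, forward
Step 1:
                    M           D
  Initial       3.091       4.679
  Change       -3.091       3.091
  Equil    4.9553e-05        7.77
  solve Keq expr → x = 3.091; check Q = 1.5680e+05
Then remove 2.538 M of D.
Step 2:
                    M           D
  Initial  4.9553e-05       5.232
  Change  -1.6186e-05  1.6186e-05
  Equil    3.3367e-05       5.232
  solve Keq expr → x = 1.6186e-05; check Q = 1.5680e+05
Then add 0.01003 M of M.
Step 3:
                    M           D
  Initial     0.01006       5.232
  Change     -0.01003     0.01003
  Equil    3.3431e-05       5.242
  solve Keq expr → x = 0.01003; check Q = 1.5680e+05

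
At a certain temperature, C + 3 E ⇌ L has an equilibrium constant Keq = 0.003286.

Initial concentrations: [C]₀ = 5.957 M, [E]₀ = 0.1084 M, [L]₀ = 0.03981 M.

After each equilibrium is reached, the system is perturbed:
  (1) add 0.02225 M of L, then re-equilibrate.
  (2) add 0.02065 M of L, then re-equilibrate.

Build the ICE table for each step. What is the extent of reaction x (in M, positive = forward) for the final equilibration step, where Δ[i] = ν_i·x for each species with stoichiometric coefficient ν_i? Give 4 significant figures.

x = -0.02027 M

Q₀ = 5.247 vs Keq = 0.003286 ⇒ Q>K, reverse
Step 1:
                   C          E          L
  I            5.957     0.1084    0.03981
  C          0.03958     0.1187   -0.03958
  E            5.997     0.2271 2.3091e-04
  solve Keq expr → x = -0.03958; check Q = 0.003286
Then add 0.02225 M of L.
Step 2:
                   C          E          L
  I            5.997     0.2271    0.02248
  C          0.02198    0.06595   -0.02198
  E            6.019     0.2931 4.9791e-04
  solve Keq expr → x = -0.02198; check Q = 0.003286
Then add 0.02065 M of L.
Step 3:
                   C          E          L
  I            6.019     0.2931    0.02115
  C          0.02027    0.06081   -0.02027
  E            6.039     0.3539 8.7949e-04
  solve Keq expr → x = -0.02027; check Q = 0.003286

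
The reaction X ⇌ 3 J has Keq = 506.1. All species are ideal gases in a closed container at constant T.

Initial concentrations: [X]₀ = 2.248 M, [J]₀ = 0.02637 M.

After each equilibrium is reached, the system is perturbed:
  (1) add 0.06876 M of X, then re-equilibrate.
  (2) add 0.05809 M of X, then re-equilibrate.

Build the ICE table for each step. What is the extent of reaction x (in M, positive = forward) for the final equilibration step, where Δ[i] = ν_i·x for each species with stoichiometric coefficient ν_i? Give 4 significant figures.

x = 0.03603 M

Q₀ = 8.1571e-06 vs Keq = 506.1 ⇒ Q<K, forward
Step 1:
                  X         J
  Initial     2.248   0.02637
  Change     -1.885     5.656
  Equil      0.3626     5.683
  solve Keq expr → x = 1.885; check Q = 506.1
Then add 0.06876 M of X.
Step 2:
                  X         J
  Initial    0.4313     5.683
  Change   -0.04331    0.1299
  Equil       0.388     5.813
  solve Keq expr → x = 0.04331; check Q = 506.1
Then add 0.05809 M of X.
Step 3:
                  X         J
  Initial    0.4461     5.813
  Change   -0.03603    0.1081
  Equil      0.4101     5.921
  solve Keq expr → x = 0.03603; check Q = 506.1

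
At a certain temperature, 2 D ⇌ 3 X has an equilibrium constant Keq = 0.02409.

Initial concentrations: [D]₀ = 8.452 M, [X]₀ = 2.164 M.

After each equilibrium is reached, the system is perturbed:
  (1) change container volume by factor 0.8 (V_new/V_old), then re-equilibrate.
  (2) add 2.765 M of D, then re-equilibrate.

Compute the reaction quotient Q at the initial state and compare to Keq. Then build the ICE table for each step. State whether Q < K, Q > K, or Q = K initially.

Q₀ = 0.1419 vs Keq = 0.02409 ⇒ Q>K, reverse
Step 1:
                    D           X
  I             8.452       2.164
  C             0.606      -0.909
  E             9.058       1.255
  solve Keq expr → x = -0.303; check Q = 0.02409
Then change container volume by factor 0.8 (V_new/V_old).
Step 2:
                    D           X
  I             11.32       1.569
  C           0.07092     -0.1064
  E             11.39       1.462
  solve Keq expr → x = -0.03546; check Q = 0.02409
Then add 2.765 M of D.
Step 3:
                    D           X
  I             14.16       1.462
  C           -0.1443      0.2164
  E             14.01       1.679
  solve Keq expr → x = 0.07214; check Q = 0.02409

Q₀ = 0.1419; Q > K (proceeds reverse)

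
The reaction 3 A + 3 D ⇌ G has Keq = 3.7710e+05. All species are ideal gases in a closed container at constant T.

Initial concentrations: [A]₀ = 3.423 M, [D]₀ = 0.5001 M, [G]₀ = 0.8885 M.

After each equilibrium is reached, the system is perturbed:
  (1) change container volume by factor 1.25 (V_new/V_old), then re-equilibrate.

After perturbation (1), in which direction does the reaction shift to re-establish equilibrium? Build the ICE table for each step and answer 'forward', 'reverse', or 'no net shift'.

Direction: reverse

Q₀ = 0.1771 vs Keq = 3.7710e+05 ⇒ Q<K, forward
Step 1:
                  A         D         G
  init        3.423    0.5001    0.8885
  Δ         -0.4953   -0.4953    0.1651
  eq          2.928  0.004811     1.054
  solve Keq expr → x = 0.1651; check Q = 3.7710e+05
Then change container volume by factor 1.25 (V_new/V_old).
Step 2:
                  A         D         G
  init        2.342  0.003849    0.8429
  Δ        0.001728  0.001728 -5.7613e-04
  eq          2.344  0.005577    0.8423
  solve Keq expr → x = -5.7613e-04; check Q = 3.7710e+05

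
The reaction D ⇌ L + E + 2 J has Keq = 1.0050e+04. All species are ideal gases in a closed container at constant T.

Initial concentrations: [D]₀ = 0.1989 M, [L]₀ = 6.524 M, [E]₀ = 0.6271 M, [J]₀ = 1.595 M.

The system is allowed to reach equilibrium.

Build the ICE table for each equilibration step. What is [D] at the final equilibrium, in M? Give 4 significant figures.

Q₀ = 52.33 vs Keq = 1.0050e+04 ⇒ Q<K, forward
Step 1:
                  D         L         E         J
  init       0.1989     6.524    0.6271     1.595
  Δ         -0.1967    0.1967    0.1967    0.3934
  eq       0.002178     6.721    0.8238     1.988
  solve Keq expr → x = 0.1967; check Q = 1.0050e+04

[D]_eq = 0.002178 M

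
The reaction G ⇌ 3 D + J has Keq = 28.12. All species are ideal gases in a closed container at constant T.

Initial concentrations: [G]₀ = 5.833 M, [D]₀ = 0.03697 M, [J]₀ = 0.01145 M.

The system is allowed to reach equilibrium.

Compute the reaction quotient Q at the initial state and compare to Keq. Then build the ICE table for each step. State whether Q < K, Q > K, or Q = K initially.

Q₀ = 9.9189e-08 vs Keq = 28.12 ⇒ Q<K, forward
Step 1:
                   G          D          J
  I            5.833    0.03697    0.01145
  C            -1.45      4.349       1.45
  E            4.383      4.386      1.461
  solve Keq expr → x = 1.45; check Q = 28.12

Q₀ = 9.9189e-08; Q < K (proceeds forward)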